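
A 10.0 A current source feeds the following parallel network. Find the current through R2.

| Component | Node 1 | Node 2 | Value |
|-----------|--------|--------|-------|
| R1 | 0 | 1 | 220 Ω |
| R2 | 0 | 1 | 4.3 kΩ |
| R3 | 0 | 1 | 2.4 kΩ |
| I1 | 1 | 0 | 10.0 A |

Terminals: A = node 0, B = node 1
All resistors sit directly between nodes 0 and 1, so they are in parallel and share one voltage V; the full source current 10 A splits among them.
1/R_par = 1/220 + 1/4300 + 1/2400 = 0.005195 S  =>  R_par = 192.5 Ω
V = I × R_par = 10 × 192.5 = 1925 V
I_R2 = V/R2 = 1925/4300 = 0.4477 A

Final answer: 0.4477 A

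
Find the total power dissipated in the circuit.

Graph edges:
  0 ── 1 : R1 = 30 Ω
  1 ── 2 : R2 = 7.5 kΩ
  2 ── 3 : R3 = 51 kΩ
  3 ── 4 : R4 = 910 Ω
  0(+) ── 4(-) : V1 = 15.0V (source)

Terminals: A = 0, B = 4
Nodal analysis, taking node 4 as the 0 V reference.
Source V1 fixes V_0 = 15 V.
KCL at each unknown node (sum of currents leaving = 0; resistances in Ω):
  Node 1: (V_1 - 15)/30 + (V_1 - V_2)/7500 = 0
  Node 2: (V_2 - V_1)/7500 + (V_2 - V_3)/51000 = 0
  Node 3: (V_3 - V_2)/51000 + (V_3 - 0)/910 = 0
Collecting terms (coefficients in siemens):
  0.03347·V_1 - 0.0001333·V_2 = 0.5
  0.0001529·V_2 - 0.0001333·V_1 - 0.00001961·V_3 = 0
  0.001119·V_3 - 0.00001961·V_2 = 0
Solving these 3 simultaneous equations (Gaussian elimination) gives:
  V_1 = 14.99 V, V_2 = 13.1 V, V_3 = 0.2296 V
Power in each resistor, P = (ΔV)²/R:
  P_R1 = (15 - 14.99)²/30 = 0.00000191 W
  P_R2 = (14.99 - 13.1)²/7500 = 0.0004776 W
  P_R3 = (13.1 - 0.2296)²/51000 = 0.003248 W
  P_R4 = (0.2296 - 0)²/910 = 0.00005795 W
P_total = P_R1 + P_R2 + P_R3 + P_R4 = 0.003785 W

Final answer: 0.003785 W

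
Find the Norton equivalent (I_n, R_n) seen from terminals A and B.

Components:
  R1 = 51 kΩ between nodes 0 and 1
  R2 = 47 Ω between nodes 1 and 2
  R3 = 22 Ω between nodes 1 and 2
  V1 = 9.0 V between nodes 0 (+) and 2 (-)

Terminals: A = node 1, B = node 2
Find the Thévenin equivalent first; then I_n = V_th/R_th and R_n = R_th.
Step 1 — V_th is the open-circuit voltage V_A - V_B (nothing connected across the terminals).
Nodal analysis, taking node 2 as the 0 V reference.
Source V1 fixes V_0 = 9 V.
KCL at each unknown node (sum of currents leaving = 0; resistances in Ω):
  Node 1: (V_1 - 9)/51000 + (V_1 - 0)/47 + (V_1 - 0)/22 = 0
Collecting terms: 0.06675 × V_1 = 0.0001765  =>  V_1 = 0.002644 V
V_th = V_1 - V_2 = 0.002644 - 0 = 0.002644 V
Step 2 — R_th: zero the source — replace V1 by a short circuit (node 2 merges into node 0) — and find the resistance seen between A (node 1) and B (node 0).
Reduce the network between node 1 (A) and node 0 (B) by series/parallel combination:
  Rp1 = R1 ‖ R2 ‖ R3 (parallel, all between nodes 0 and 1) = 1/(1/51000 + 1/47 + 1/22) = 14.98 Ω
R_th = 14.98 Ω
I_n = V_th/R_th = 0.002644/14.98 = 0.0001765 A, and R_n = R_th = 14.98 Ω

Final answer: I_n = 0.0001765 A, R_n = 14.98 Ω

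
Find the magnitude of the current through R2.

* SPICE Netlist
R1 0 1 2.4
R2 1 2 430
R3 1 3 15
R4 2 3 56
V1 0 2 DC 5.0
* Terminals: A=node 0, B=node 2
Nodal analysis, taking node 2 as the 0 V reference.
Source V1 fixes V_0 = 5 V.
KCL at each unknown node (sum of currents leaving = 0; resistances in Ω):
  Node 1: (V_1 - 5)/2.4 + (V_1 - 0)/430 + (V_1 - V_3)/15 = 0
  Node 3: (V_3 - V_1)/15 + (V_3 - 0)/56 = 0
Collecting terms (coefficients in siemens):
  0.4857·V_1 - 0.06667·V_3 = 2.083
  0.08452·V_3 - 0.06667·V_1 = 0
Determinant D = (0.4857)(0.08452) - (-0.06667)(-0.06667) = 0.03661
V_1 = [(2.083)(0.08452) - (-0.06667)(0)]/D = 4.811 V
V_3 = [(0.4857)(0) - (2.083)(-0.06667)]/D = 3.794 V
I_R2 = (V_1 - V_2)/R2 = (4.811 - 0)/430 = 0.01119 A
|I_R2| = 0.01119 A

Final answer: |I_R2| = 0.01119 A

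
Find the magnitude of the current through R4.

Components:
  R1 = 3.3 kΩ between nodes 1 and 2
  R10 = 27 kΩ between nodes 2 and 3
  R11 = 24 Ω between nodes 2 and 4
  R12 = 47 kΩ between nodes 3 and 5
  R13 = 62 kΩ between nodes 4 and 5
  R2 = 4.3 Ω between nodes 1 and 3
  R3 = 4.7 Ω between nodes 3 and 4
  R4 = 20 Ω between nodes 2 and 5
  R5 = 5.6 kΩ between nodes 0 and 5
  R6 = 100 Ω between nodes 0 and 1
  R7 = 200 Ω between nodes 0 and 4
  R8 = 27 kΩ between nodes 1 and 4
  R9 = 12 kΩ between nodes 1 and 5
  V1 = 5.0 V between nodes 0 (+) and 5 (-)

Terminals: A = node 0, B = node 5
Nodal analysis, taking node 5 as the 0 V reference.
Source V1 fixes V_0 = 5 V.
KCL at each unknown node (sum of currents leaving = 0; resistances in Ω):
  Node 1: (V_1 - V_2)/3300 + (V_1 - V_3)/4.3 + (V_1 - 5)/100 + (V_1 - V_4)/27000 + (V_1 - 0)/12000 = 0
  Node 2: (V_2 - V_1)/3300 + (V_2 - 0)/20 + (V_2 - V_3)/27000 + (V_2 - V_4)/24 = 0
  Node 3: (V_3 - V_1)/4.3 + (V_3 - V_4)/4.7 + (V_3 - V_2)/27000 + (V_3 - 0)/47000 = 0
  Node 4: (V_4 - V_3)/4.7 + (V_4 - 5)/200 + (V_4 - V_1)/27000 + (V_4 - V_2)/24 + (V_4 - 0)/62000 = 0
Collecting terms (coefficients in siemens):
  0.243·V_1 - 0.000303·V_2 - 0.2326·V_3 - 0.00003704·V_4 = 0.05
  0.09201·V_2 - 0.000303·V_1 - 0.00003704·V_3 - 0.04167·V_4 = 0
  0.4454·V_3 - 0.2326·V_1 - 0.00003704·V_2 - 0.2128·V_4 = 0
  0.2595·V_4 - 0.00003704·V_1 - 0.04167·V_2 - 0.2128·V_3 = 0.025
Solving these 4 simultaneous equations (Gaussian elimination) gives:
  V_1 = 2.159 V, V_2 = 0.8723 V, V_3 = 2.039 V, V_4 = 1.909 V
I_R4 = (V_2 - V_5)/R4 = (0.8723 - 0)/20 = 0.04361 A
|I_R4| = 0.04361 A

Final answer: |I_R4| = 0.04361 A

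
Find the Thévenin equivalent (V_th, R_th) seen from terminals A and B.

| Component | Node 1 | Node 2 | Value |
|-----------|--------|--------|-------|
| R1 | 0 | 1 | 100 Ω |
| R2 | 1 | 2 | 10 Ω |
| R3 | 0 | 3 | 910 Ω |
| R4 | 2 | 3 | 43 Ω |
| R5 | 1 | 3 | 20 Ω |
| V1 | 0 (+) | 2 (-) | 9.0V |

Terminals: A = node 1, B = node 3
Step 1 — V_th is the open-circuit voltage V_A - V_B (nothing connected across the terminals).
Nodal analysis, taking node 2 as the 0 V reference.
Source V1 fixes V_0 = 9 V.
KCL at each unknown node (sum of currents leaving = 0; resistances in Ω):
  Node 1: (V_1 - 9)/100 + (V_1 - 0)/10 + (V_1 - V_3)/20 = 0
  Node 3: (V_3 - 9)/910 + (V_3 - 0)/43 + (V_3 - V_1)/20 = 0
Collecting terms (coefficients in siemens):
  0.16·V_1 - 0.05·V_3 = 0.09
  0.07435·V_3 - 0.05·V_1 = 0.00989
Determinant D = (0.16)(0.07435) - (-0.05)(-0.05) = 0.009397
V_1 = [(0.09)(0.07435) - (-0.05)(0.00989)]/D = 0.7648 V
V_3 = [(0.16)(0.00989) - (0.09)(-0.05)]/D = 0.6473 V
V_th = V_1 - V_3 = 0.7648 - 0.6473 = 0.1175 V
Step 2 — R_th: zero the source — replace V1 by a short circuit (node 2 merges into node 0) — and find the resistance seen between A (node 1) and B (node 3).
Reduce the network between node 1 (A) and node 3 (B) by series/parallel combination:
  Rp1 = R1 ‖ R2 (parallel, both between nodes 0 and 1) = 1/(1/100 + 1/10) = 9.091 Ω
  Rp2 = R3 ‖ R4 (parallel, both between nodes 0 and 3) = 1/(1/910 + 1/43) = 41.06 Ω
  Rs1 = Rp1 + Rp2 (series, joined only at node 0) = 9.091 + 41.06 = 50.15 Ω
  Rp3 = R5 ‖ Rs1 (parallel, both between nodes 1 and 3) = 1/(1/20 + 1/50.15) = 14.3 Ω
R_th = 14.3 Ω

Final answer: V_th = 0.1175 V, R_th = 14.3 Ω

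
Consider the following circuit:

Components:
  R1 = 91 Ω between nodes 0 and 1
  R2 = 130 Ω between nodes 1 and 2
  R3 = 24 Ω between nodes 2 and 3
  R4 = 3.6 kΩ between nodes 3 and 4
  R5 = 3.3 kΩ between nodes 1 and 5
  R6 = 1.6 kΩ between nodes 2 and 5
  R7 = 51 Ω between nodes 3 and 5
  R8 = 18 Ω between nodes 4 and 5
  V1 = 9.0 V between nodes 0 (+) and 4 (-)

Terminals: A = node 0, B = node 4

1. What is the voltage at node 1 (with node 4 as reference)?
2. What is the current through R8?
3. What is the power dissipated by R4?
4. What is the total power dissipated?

Nodal analysis, taking node 4 as the 0 V reference.
Source V1 fixes V_0 = 9 V.
KCL at each unknown node (sum of currents leaving = 0; resistances in Ω):
  Node 1: (V_1 - 9)/91 + (V_1 - V_2)/130 + (V_1 - V_5)/3300 = 0
  Node 2: (V_2 - V_1)/130 + (V_2 - V_3)/24 + (V_2 - V_5)/1600 = 0
  Node 3: (V_3 - V_2)/24 + (V_3 - 0)/3600 + (V_3 - V_5)/51 = 0
  Node 5: (V_5 - V_1)/3300 + (V_5 - V_2)/1600 + (V_5 - V_3)/51 + (V_5 - 0)/18 = 0
Collecting terms (coefficients in siemens):
  0.01898·V_1 - 0.007692·V_2 - 0.000303·V_5 = 0.0989
  0.04998·V_2 - 0.007692·V_1 - 0.04167·V_3 - 0.000625·V_5 = 0
  0.06155·V_3 - 0.04167·V_2 - 0.01961·V_5 = 0
  0.07609·V_5 - 0.000303·V_1 - 0.000625·V_2 - 0.01961·V_3 = 0
Solving these 4 simultaneous equations (Gaussian elimination) gives:
  V_1 = 6.251 V, V_2 = 2.549 V, V_3 = 1.896 V, V_5 = 0.5343 V
Part 1:
  Read off the nodal solution: V_1 = 6.251 V
Part 2:
  I_R8 = (V_4 - V_5)/R8 = (0 - 0.5343)/18 = -0.02968 A
  Magnitude: I_R8 = 0.02968 A
Part 3:
  I_R4 = (V_3 - V_4)/R4 = (1.896 - 0)/3600 = 0.0005266 A
  P_R4 = I_R4² × R4 = (0.0005266)² × 3600 = 0.0009981 W
Part 4:
  Power in each resistor, P = (ΔV)²/R:
    P_R1 = (9 - 6.251)²/91 = 0.08305 W
    P_R2 = (6.251 - 2.549)²/130 = 0.1054 W
    P_R3 = (2.549 - 1.896)²/24 = 0.01778 W
    P_R4 = (1.896 - 0)²/3600 = 0.0009981 W
    P_R5 = (6.251 - 0.5343)²/3300 = 0.009903 W
    P_R6 = (2.549 - 0.5343)²/1600 = 0.002536 W
    P_R7 = (1.896 - 0.5343)²/51 = 0.03634 W
    P_R8 = (0 - 0.5343)²/18 = 0.01586 W
  P_total = P_R1 + P_R2 + P_R3 + P_R4 + P_R5 + P_R6 + P_R7 + P_R8 = 0.2719 W

Final answers:
1. V_1 = 6.251 V
2. I_R8 = 0.02968 A
3. P_R4 = 0.0009981 W
4. P_total = 0.2719 W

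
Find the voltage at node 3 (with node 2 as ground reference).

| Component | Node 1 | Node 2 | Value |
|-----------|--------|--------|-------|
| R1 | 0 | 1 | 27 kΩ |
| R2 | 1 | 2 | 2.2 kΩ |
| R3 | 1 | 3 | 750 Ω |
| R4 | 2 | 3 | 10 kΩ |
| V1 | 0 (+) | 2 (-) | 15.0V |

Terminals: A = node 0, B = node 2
Nodal analysis, taking node 2 as the 0 V reference.
Source V1 fixes V_0 = 15 V.
KCL at each unknown node (sum of currents leaving = 0; resistances in Ω):
  Node 1: (V_1 - 15)/27000 + (V_1 - 0)/2200 + (V_1 - V_3)/750 = 0
  Node 3: (V_3 - V_1)/750 + (V_3 - 0)/10000 = 0
Collecting terms (coefficients in siemens):
  0.001825·V_1 - 0.001333·V_3 = 0.0005556
  0.001433·V_3 - 0.001333·V_1 = 0
Determinant D = (0.001825)(0.001433) - (-0.001333)(-0.001333) = 0.0000008379
V_1 = [(0.0005556)(0.001433) - (-0.001333)(0)]/D = 0.9503 V
V_3 = [(0.001825)(0) - (0.0005556)(-0.001333)]/D = 0.884 V
The requested potential is V_3 = 0.884 V.

Final answer: V_3 = 0.884 V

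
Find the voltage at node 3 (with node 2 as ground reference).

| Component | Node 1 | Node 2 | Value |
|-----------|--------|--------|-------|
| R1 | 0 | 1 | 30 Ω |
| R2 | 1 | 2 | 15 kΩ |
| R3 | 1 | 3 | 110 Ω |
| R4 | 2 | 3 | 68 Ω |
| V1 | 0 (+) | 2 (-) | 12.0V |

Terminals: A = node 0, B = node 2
Nodal analysis, taking node 2 as the 0 V reference.
Source V1 fixes V_0 = 12 V.
KCL at each unknown node (sum of currents leaving = 0; resistances in Ω):
  Node 1: (V_1 - 12)/30 + (V_1 - 0)/15000 + (V_1 - V_3)/110 = 0
  Node 3: (V_3 - V_1)/110 + (V_3 - 0)/68 = 0
Collecting terms (coefficients in siemens):
  0.04249·V_1 - 0.009091·V_3 = 0.4
  0.0238·V_3 - 0.009091·V_1 = 0
Determinant D = (0.04249)(0.0238) - (-0.009091)(-0.009091) = 0.0009285
V_1 = [(0.4)(0.0238) - (-0.009091)(0)]/D = 10.25 V
V_3 = [(0.04249)(0) - (0.4)(-0.009091)]/D = 3.916 V
The requested potential is V_3 = 3.916 V.

Final answer: V_3 = 3.916 V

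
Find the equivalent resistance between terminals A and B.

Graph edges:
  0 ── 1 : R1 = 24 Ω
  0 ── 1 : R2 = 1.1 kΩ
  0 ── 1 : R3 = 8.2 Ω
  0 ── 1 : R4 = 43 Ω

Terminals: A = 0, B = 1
Reduce the network between node 0 (A) and node 1 (B) by series/parallel combination:
  Rp1 = R1 ‖ R2 ‖ R3 ‖ R4 (parallel, all between nodes 0 and 1) = 1/(1/24 + 1/1100 + 1/8.2 + 1/43) = 5.325 Ω
R_eq = 5.325 Ω

Final answer: 5.325 Ω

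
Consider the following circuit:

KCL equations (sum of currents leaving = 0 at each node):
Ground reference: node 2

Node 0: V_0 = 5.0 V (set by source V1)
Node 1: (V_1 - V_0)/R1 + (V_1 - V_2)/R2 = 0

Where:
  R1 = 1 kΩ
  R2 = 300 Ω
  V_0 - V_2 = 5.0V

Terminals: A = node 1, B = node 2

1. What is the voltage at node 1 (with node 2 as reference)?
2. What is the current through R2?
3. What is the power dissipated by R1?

Nodal analysis, taking node 2 as the 0 V reference.
Source V1 fixes V_0 = 5 V.
KCL at each unknown node (sum of currents leaving = 0; resistances in Ω):
  Node 1: (V_1 - 5)/1000 + (V_1 - 0)/300 = 0
Collecting terms: 0.004333 × V_1 = 0.005  =>  V_1 = 1.154 V
Part 1:
  Read off the nodal solution: V_1 = 1.154 V
Part 2:
  I_R2 = (V_1 - V_2)/R2 = (1.154 - 0)/300 = 0.003846 A
  Magnitude: I_R2 = 0.003846 A
Part 3:
  I_R1 = (V_0 - V_1)/R1 = (5 - 1.154)/1000 = 0.003846 A
  P_R1 = I_R1² × R1 = (0.003846)² × 1000 = 0.01479 W

Final answers:
1. V_1 = 1.154 V
2. I_R2 = 0.003846 A
3. P_R1 = 0.01479 W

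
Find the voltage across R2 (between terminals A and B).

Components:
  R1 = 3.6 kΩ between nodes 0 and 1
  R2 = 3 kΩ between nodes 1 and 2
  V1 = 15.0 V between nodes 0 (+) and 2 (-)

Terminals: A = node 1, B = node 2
R1 and R2 are in series across V1 (node 0 → node 1 → node 2), and the output A–B is taken across R2, so this is a voltage divider.
Series current: I = V1/(R1 + R2) = 15/(3600 + 3000) = 15/6600 = 0.002273 A
V_R2 = I × R2 = V1 × R2/(R1 + R2) = 15 × 3000/6600 = 6.818 V

Final answer: 6.818 V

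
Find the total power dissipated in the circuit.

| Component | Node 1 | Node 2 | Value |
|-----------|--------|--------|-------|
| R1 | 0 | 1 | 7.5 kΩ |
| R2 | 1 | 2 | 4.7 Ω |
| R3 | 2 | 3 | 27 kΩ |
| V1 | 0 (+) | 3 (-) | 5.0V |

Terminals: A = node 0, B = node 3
Nodal analysis, taking node 3 as the 0 V reference.
Source V1 fixes V_0 = 5 V.
KCL at each unknown node (sum of currents leaving = 0; resistances in Ω):
  Node 1: (V_1 - 5)/7500 + (V_1 - V_2)/4.7 = 0
  Node 2: (V_2 - V_1)/4.7 + (V_2 - 0)/27000 = 0
Collecting terms (coefficients in siemens):
  0.2129·V_1 - 0.2128·V_2 = 0.0006667
  0.2128·V_2 - 0.2128·V_1 = 0
Determinant D = (0.2129)(0.2128) - (-0.2128)(-0.2128) = 0.00003625
V_1 = [(0.0006667)(0.2128) - (-0.2128)(0)]/D = 3.913 V
V_2 = [(0.2129)(0) - (0.0006667)(-0.2128)]/D = 3.913 V
Power in each resistor, P = (ΔV)²/R:
  P_R1 = (5 - 3.913)²/7500 = 0.0001575 W
  P_R2 = (3.913 - 3.913)²/4.7 = 0.00000009869 W
  P_R3 = (3.913 - 0)²/27000 = 0.000567 W
P_total = P_R1 + P_R2 + P_R3 = 0.0007245 W

Final answer: 0.0007245 W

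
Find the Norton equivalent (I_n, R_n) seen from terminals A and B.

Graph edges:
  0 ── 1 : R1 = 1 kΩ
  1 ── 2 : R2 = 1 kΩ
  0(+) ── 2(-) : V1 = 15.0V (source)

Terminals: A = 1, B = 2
Find the Thévenin equivalent first; then I_n = V_th/R_th and R_n = R_th.
Step 1 — V_th is the open-circuit voltage V_A - V_B (nothing connected across the terminals).
Nodal analysis, taking node 2 as the 0 V reference.
Source V1 fixes V_0 = 15 V.
KCL at each unknown node (sum of currents leaving = 0; resistances in Ω):
  Node 1: (V_1 - 15)/1000 + (V_1 - 0)/1000 = 0
Collecting terms: 0.002 × V_1 = 0.015  =>  V_1 = 7.5 V
V_th = V_1 - V_2 = 7.5 - 0 = 7.5 V
Step 2 — R_th: zero the source — replace V1 by a short circuit (node 2 merges into node 0) — and find the resistance seen between A (node 1) and B (node 0).
Reduce the network between node 1 (A) and node 0 (B) by series/parallel combination:
  Rp1 = R1 ‖ R2 (parallel, both between nodes 0 and 1) = 1/(1/1000 + 1/1000) = 500 Ω
R_th = 500 Ω
I_n = V_th/R_th = 7.5/500 = 0.015 A, and R_n = R_th = 500 Ω

Final answer: I_n = 0.015 A, R_n = 500 Ω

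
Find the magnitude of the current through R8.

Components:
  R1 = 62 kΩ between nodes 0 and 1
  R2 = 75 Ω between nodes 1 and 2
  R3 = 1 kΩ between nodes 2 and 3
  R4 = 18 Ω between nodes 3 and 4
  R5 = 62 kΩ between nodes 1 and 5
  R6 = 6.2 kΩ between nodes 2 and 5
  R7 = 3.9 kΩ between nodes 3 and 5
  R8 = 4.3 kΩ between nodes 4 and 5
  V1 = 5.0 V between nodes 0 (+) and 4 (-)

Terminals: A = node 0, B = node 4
Nodal analysis, taking node 4 as the 0 V reference.
Source V1 fixes V_0 = 5 V.
KCL at each unknown node (sum of currents leaving = 0; resistances in Ω):
  Node 1: (V_1 - 5)/62000 + (V_1 - V_2)/75 + (V_1 - V_5)/62000 = 0
  Node 2: (V_2 - V_1)/75 + (V_2 - V_3)/1000 + (V_2 - V_5)/6200 = 0
  Node 3: (V_3 - V_2)/1000 + (V_3 - 0)/18 + (V_3 - V_5)/3900 = 0
  Node 5: (V_5 - V_1)/62000 + (V_5 - V_2)/6200 + (V_5 - V_3)/3900 + (V_5 - 0)/4300 = 0
Collecting terms (coefficients in siemens):
  0.01337·V_1 - 0.01333·V_2 - 0.00001613·V_5 = 0.00008065
  0.01449·V_2 - 0.01333·V_1 - 0.001·V_3 - 0.0001613·V_5 = 0
  0.05681·V_3 - 0.001·V_2 - 0.0002564·V_5 = 0
  0.0006664·V_5 - 0.00001613·V_1 - 0.0001613·V_2 - 0.0002564·V_3 = 0
Solving these 4 simultaneous equations (Gaussian elimination) gives:
  V_1 = 0.07735 V, V_2 = 0.07146 V, V_3 = 0.001347 V, V_5 = 0.01969 V
I_R8 = (V_4 - V_5)/R8 = (0 - 0.01969)/4300 = -0.000004578 A
|I_R8| = 0.000004578 A

Final answer: |I_R8| = 4.578e-06 A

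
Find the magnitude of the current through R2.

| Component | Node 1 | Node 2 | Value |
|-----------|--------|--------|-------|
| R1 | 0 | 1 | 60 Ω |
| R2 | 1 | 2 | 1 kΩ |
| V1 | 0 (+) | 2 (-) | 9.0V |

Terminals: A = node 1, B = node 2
Nodal analysis, taking node 2 as the 0 V reference.
Source V1 fixes V_0 = 9 V.
KCL at each unknown node (sum of currents leaving = 0; resistances in Ω):
  Node 1: (V_1 - 9)/60 + (V_1 - 0)/1000 = 0
Collecting terms: 0.01767 × V_1 = 0.15  =>  V_1 = 8.491 V
I_R2 = (V_1 - V_2)/R2 = (8.491 - 0)/1000 = 0.008491 A
|I_R2| = 0.008491 A

Final answer: |I_R2| = 0.008491 A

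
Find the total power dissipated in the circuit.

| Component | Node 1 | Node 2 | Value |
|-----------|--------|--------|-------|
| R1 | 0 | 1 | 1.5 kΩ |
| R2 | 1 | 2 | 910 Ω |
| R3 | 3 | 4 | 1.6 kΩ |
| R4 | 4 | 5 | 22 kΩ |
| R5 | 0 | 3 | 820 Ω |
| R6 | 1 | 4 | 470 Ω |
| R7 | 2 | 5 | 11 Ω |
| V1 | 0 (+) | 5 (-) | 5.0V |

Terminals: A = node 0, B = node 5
Nodal analysis, taking node 5 as the 0 V reference.
Source V1 fixes V_0 = 5 V.
KCL at each unknown node (sum of currents leaving = 0; resistances in Ω):
  Node 1: (V_1 - 5)/1500 + (V_1 - V_2)/910 + (V_1 - V_4)/470 = 0
  Node 2: (V_2 - V_1)/910 + (V_2 - 0)/11 = 0
  Node 3: (V_3 - V_4)/1600 + (V_3 - 5)/820 = 0
  Node 4: (V_4 - V_3)/1600 + (V_4 - 0)/22000 + (V_4 - V_1)/470 = 0
Collecting terms (coefficients in siemens):
  0.003893·V_1 - 0.001099·V_2 - 0.002128·V_4 = 0.003333
  0.09201·V_2 - 0.001099·V_1 = 0
  0.001845·V_3 - 0.000625·V_4 = 0.006098
  0.002798·V_4 - 0.002128·V_1 - 0.000625·V_3 = 0
Solving these 4 simultaneous equations (Gaussian elimination) gives:
  V_1 = 2.363 V, V_2 = 0.02822 V, V_3 = 4.235 V, V_4 = 2.743 V
Power in each resistor, P = (ΔV)²/R:
  P_R1 = (5 - 2.363)²/1500 = 0.004635 W
  P_R2 = (2.363 - 0.02822)²/910 = 0.005991 W
  P_R3 = (4.235 - 2.743)²/1600 = 0.001392 W
  P_R4 = (2.743 - 0)²/22000 = 0.000342 W
  P_R5 = (5 - 4.235)²/820 = 0.0007133 W
  P_R6 = (2.363 - 2.743)²/470 = 0.0003068 W
  P_R7 = (0.02822 - 0)²/11 = 0.00007242 W
P_total = P_R1 + P_R2 + P_R3 + P_R4 + P_R5 + P_R6 + P_R7 = 0.01345 W

Final answer: 0.01345 W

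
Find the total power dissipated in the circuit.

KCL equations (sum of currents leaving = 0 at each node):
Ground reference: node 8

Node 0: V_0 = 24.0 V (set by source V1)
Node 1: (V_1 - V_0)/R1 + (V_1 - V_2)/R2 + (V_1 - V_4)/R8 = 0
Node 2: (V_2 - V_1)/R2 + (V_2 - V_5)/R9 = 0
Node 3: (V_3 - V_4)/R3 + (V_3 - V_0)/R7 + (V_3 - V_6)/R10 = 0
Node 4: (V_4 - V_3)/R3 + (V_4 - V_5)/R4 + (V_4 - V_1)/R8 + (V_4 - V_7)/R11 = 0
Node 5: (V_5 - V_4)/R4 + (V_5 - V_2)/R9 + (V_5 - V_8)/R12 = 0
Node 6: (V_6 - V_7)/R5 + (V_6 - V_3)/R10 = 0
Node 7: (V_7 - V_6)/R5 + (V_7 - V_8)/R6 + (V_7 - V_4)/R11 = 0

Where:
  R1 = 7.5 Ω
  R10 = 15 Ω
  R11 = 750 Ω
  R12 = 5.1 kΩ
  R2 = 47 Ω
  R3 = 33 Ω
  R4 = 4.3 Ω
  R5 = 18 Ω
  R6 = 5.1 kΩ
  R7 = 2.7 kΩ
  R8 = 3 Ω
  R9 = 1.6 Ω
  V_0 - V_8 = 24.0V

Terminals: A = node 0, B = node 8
Nodal analysis, taking node 8 as the 0 V reference.
Source V1 fixes V_0 = 24 V.
KCL at each unknown node (sum of currents leaving = 0; resistances in Ω):
  Node 1: (V_1 - 24)/7.5 + (V_1 - V_2)/47 + (V_1 - V_4)/3 = 0
  Node 2: (V_2 - V_1)/47 + (V_2 - V_5)/1.6 = 0
  Node 3: (V_3 - V_4)/33 + (V_3 - 24)/2700 + (V_3 - V_6)/15 = 0
  Node 4: (V_4 - V_3)/33 + (V_4 - V_5)/4.3 + (V_4 - V_1)/3 + (V_4 - V_7)/750 = 0
  Node 5: (V_5 - V_4)/4.3 + (V_5 - V_2)/1.6 + (V_5 - 0)/5100 = 0
  Node 6: (V_6 - V_7)/18 + (V_6 - V_3)/15 = 0
  Node 7: (V_7 - V_6)/18 + (V_7 - 0)/5100 + (V_7 - V_4)/750 = 0
Collecting terms (coefficients in siemens):
  0.4879·V_1 - 0.02128·V_2 - 0.3333·V_4 = 3.2
  0.6463·V_2 - 0.02128·V_1 - 0.625·V_5 = 0
  0.09734·V_3 - 0.0303·V_4 - 0.06667·V_6 = 0.008889
  0.5975·V_4 - 0.3333·V_1 - 0.0303·V_3 - 0.2326·V_5 - 0.001333·V_7 = 0
  0.8578·V_5 - 0.625·V_2 - 0.2326·V_4 = 0
  0.1222·V_6 - 0.06667·V_3 - 0.05556·V_7 = 0
  0.05708·V_7 - 0.001333·V_4 - 0.05556·V_6 = 0
Solving these 7 simultaneous equations (Gaussian elimination) gives:
  V_1 = 23.93 V, V_2 = 23.89 V, V_3 = 23.77 V, V_4 = 23.91 V
  V_5 = 23.89 V, V_6 = 23.7 V, V_7 = 23.63 V
Power in each resistor, P = (ΔV)²/R:
  P_R1 = (24 - 23.93)²/7.5 = 0.0006391 W
  P_R2 = (23.93 - 23.89)²/47 = 0.00003442 W
  P_R3 = (23.77 - 23.91)²/33 = 0.0005754 W
  P_R4 = (23.91 - 23.89)²/4.3 = 0.00006302 W
  P_R5 = (23.7 - 23.63)²/18 = 0.0003269 W
  P_R6 = (23.63 - 0)²/5100 = 0.1095 W
  P_R7 = (24 - 23.77)²/2700 = 0.00001996 W
  P_R8 = (23.93 - 23.91)²/3 = 0.0002104 W
  P_R9 = (23.89 - 23.89)²/1.6 = 0.000001172 W
  P_R10 = (23.77 - 23.7)²/15 = 0.0002724 W
  P_R11 = (23.91 - 23.63)²/750 = 0.0001034 W
  P_R12 = (23.89 - 0)²/5100 = 0.1119 W
P_total = P_R1 + P_R2 + P_R3 + P_R4 + P_R5 + P_R6 + P_R7 + P_R8 + P_R9 + P_R10 + P_R11 + P_R12 = 0.2236 W

Final answer: 0.2236 W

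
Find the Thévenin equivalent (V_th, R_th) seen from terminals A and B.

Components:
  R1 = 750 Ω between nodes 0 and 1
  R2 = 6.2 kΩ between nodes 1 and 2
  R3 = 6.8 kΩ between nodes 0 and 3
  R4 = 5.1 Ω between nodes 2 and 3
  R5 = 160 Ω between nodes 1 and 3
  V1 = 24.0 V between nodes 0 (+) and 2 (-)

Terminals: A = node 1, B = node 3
Step 1 — V_th is the open-circuit voltage V_A - V_B (nothing connected across the terminals).
Nodal analysis, taking node 2 as the 0 V reference.
Source V1 fixes V_0 = 24 V.
KCL at each unknown node (sum of currents leaving = 0; resistances in Ω):
  Node 1: (V_1 - 24)/750 + (V_1 - 0)/6200 + (V_1 - V_3)/160 = 0
  Node 3: (V_3 - 24)/6800 + (V_3 - 0)/5.1 + (V_3 - V_1)/160 = 0
Collecting terms (coefficients in siemens):
  0.007745·V_1 - 0.00625·V_3 = 0.032
  0.2025·V_3 - 0.00625·V_1 = 0.003529
Determinant D = (0.007745)(0.2025) - (-0.00625)(-0.00625) = 0.001529
V_1 = [(0.032)(0.2025) - (-0.00625)(0.003529)]/D = 4.252 V
V_3 = [(0.007745)(0.003529) - (0.032)(-0.00625)]/D = 0.1487 V
V_th = V_1 - V_3 = 4.252 - 0.1487 = 4.103 V
Step 2 — R_th: zero the source — replace V1 by a short circuit (node 2 merges into node 0) — and find the resistance seen between A (node 1) and B (node 3).
Reduce the network between node 1 (A) and node 3 (B) by series/parallel combination:
  Rp1 = R1 ‖ R2 (parallel, both between nodes 0 and 1) = 1/(1/750 + 1/6200) = 669.1 Ω
  Rp2 = R3 ‖ R4 (parallel, both between nodes 0 and 3) = 1/(1/6800 + 1/5.1) = 5.096 Ω
  Rs1 = Rp1 + Rp2 (series, joined only at node 0) = 669.1 + 5.096 = 674.2 Ω
  Rp3 = R5 ‖ Rs1 (parallel, both between nodes 1 and 3) = 1/(1/160 + 1/674.2) = 129.3 Ω
R_th = 129.3 Ω

Final answer: V_th = 4.103 V, R_th = 129.3 Ω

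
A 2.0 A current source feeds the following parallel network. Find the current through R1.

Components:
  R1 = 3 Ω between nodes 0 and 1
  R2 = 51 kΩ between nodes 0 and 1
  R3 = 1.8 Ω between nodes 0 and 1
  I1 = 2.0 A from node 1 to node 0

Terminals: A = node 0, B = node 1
All resistors sit directly between nodes 0 and 1, so they are in parallel and share one voltage V; the full source current 2 A splits among them.
1/R_par = 1/3 + 1/51000 + 1/1.8 = 0.8889 S  =>  R_par = 1.125 Ω
V = I × R_par = 2 × 1.125 = 2.25 V
I_R1 = V/R1 = 2.25/3 = 0.75 A

Final answer: 0.75 A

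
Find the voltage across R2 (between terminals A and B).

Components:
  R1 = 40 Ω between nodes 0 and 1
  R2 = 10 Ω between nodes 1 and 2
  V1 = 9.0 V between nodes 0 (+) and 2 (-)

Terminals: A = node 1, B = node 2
R1 and R2 are in series across V1 (node 0 → node 1 → node 2), and the output A–B is taken across R2, so this is a voltage divider.
Series current: I = V1/(R1 + R2) = 9/(40 + 10) = 9/50 = 0.18 A
V_R2 = I × R2 = V1 × R2/(R1 + R2) = 9 × 10/50 = 1.8 V

Final answer: 1.8 V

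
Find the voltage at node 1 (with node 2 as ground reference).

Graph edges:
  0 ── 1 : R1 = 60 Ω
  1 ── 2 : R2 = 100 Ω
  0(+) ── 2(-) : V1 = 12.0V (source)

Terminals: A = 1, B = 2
Nodal analysis, taking node 2 as the 0 V reference.
Source V1 fixes V_0 = 12 V.
KCL at each unknown node (sum of currents leaving = 0; resistances in Ω):
  Node 1: (V_1 - 12)/60 + (V_1 - 0)/100 = 0
Collecting terms: 0.02667 × V_1 = 0.2  =>  V_1 = 7.5 V
The requested potential is V_1 = 7.5 V.

Final answer: V_1 = 7.5 V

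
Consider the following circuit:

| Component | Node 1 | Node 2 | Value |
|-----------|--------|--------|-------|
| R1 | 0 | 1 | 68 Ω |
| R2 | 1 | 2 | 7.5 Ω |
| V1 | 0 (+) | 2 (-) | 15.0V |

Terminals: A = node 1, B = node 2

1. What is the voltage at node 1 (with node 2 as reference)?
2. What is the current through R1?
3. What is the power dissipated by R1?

Nodal analysis, taking node 2 as the 0 V reference.
Source V1 fixes V_0 = 15 V.
KCL at each unknown node (sum of currents leaving = 0; resistances in Ω):
  Node 1: (V_1 - 15)/68 + (V_1 - 0)/7.5 = 0
Collecting terms: 0.148 × V_1 = 0.2206  =>  V_1 = 1.49 V
Part 1:
  Read off the nodal solution: V_1 = 1.49 V
Part 2:
  I_R1 = (V_0 - V_1)/R1 = (15 - 1.49)/68 = 0.1987 A
  Magnitude: I_R1 = 0.1987 A
Part 3:
  I_R1 = (V_0 - V_1)/R1 = (15 - 1.49)/68 = 0.1987 A
  P_R1 = I_R1² × R1 = (0.1987)² × 68 = 2.684 W

Final answers:
1. V_1 = 1.49 V
2. I_R1 = 0.1987 A
3. P_R1 = 2.684 W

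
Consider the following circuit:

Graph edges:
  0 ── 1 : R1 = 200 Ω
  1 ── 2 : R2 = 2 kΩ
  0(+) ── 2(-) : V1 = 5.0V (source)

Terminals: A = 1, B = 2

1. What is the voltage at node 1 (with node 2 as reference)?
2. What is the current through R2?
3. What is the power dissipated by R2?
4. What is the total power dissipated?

Nodal analysis, taking node 2 as the 0 V reference.
Source V1 fixes V_0 = 5 V.
KCL at each unknown node (sum of currents leaving = 0; resistances in Ω):
  Node 1: (V_1 - 5)/200 + (V_1 - 0)/2000 = 0
Collecting terms: 0.0055 × V_1 = 0.025  =>  V_1 = 4.545 V
Part 1:
  Read off the nodal solution: V_1 = 4.545 V
Part 2:
  I_R2 = (V_1 - V_2)/R2 = (4.545 - 0)/2000 = 0.002273 A
  Magnitude: I_R2 = 0.002273 A
Part 3:
  I_R2 = (V_1 - V_2)/R2 = (4.545 - 0)/2000 = 0.002273 A
  P_R2 = I_R2² × R2 = (0.002273)² × 2000 = 0.01033 W
Part 4:
  Power in each resistor, P = (ΔV)²/R:
    P_R1 = (5 - 4.545)²/200 = 0.001033 W
    P_R2 = (4.545 - 0)²/2000 = 0.01033 W
  P_total = P_R1 + P_R2 = 0.01136 W

Final answers:
1. V_1 = 4.545 V
2. I_R2 = 0.002273 A
3. P_R2 = 0.01033 W
4. P_total = 0.01136 W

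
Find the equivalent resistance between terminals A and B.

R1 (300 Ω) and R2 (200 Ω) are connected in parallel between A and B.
Reduce the network between node 0 (A) and node 1 (B) by series/parallel combination:
  Rp1 = R1 ‖ R2 (parallel, both between nodes 0 and 1) = 1/(1/300 + 1/200) = 120 Ω
R_eq = 120 Ω

Final answer: 120 Ω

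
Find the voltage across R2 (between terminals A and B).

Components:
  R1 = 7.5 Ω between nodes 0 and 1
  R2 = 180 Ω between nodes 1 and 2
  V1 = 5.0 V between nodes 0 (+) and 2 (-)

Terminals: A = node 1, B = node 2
R1 and R2 are in series across V1 (node 0 → node 1 → node 2), and the output A–B is taken across R2, so this is a voltage divider.
Series current: I = V1/(R1 + R2) = 5/(7.5 + 180) = 5/187.5 = 0.02667 A
V_R2 = I × R2 = V1 × R2/(R1 + R2) = 5 × 180/187.5 = 4.8 V

Final answer: 4.8 V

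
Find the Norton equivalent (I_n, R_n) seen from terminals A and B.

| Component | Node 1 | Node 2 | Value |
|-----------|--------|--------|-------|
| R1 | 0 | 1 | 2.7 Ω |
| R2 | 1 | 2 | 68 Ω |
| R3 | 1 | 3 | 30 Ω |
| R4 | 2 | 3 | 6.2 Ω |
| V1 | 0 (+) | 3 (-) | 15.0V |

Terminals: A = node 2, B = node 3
Find the Thévenin equivalent first; then I_n = V_th/R_th and R_n = R_th.
Step 1 — V_th is the open-circuit voltage V_A - V_B (nothing connected across the terminals).
Nodal analysis, taking node 3 as the 0 V reference.
Source V1 fixes V_0 = 15 V.
KCL at each unknown node (sum of currents leaving = 0; resistances in Ω):
  Node 1: (V_1 - 15)/2.7 + (V_1 - V_2)/68 + (V_1 - 0)/30 = 0
  Node 2: (V_2 - V_1)/68 + (V_2 - 0)/6.2 = 0
Collecting terms (coefficients in siemens):
  0.4184·V_1 - 0.01471·V_2 = 5.556
  0.176·V_2 - 0.01471·V_1 = 0
Determinant D = (0.4184)(0.176) - (-0.01471)(-0.01471) = 0.07342
V_1 = [(5.556)(0.176) - (-0.01471)(0)]/D = 13.32 V
V_2 = [(0.4184)(0) - (5.556)(-0.01471)]/D = 1.113 V
V_th = V_2 - V_3 = 1.113 - 0 = 1.113 V
Step 2 — R_th: zero the source — replace V1 by a short circuit (node 3 merges into node 0) — and find the resistance seen between A (node 2) and B (node 0).
Reduce the network between node 2 (A) and node 0 (B) by series/parallel combination:
  Rp1 = R1 ‖ R3 (parallel, both between nodes 0 and 1) = 1/(1/2.7 + 1/30) = 2.477 Ω
  Rs1 = R2 + Rp1 (series, joined only at node 1) = 68 + 2.477 = 70.48 Ω
  Rp2 = R4 ‖ Rs1 (parallel, both between nodes 0 and 2) = 1/(1/6.2 + 1/70.48) = 5.699 Ω
R_th = 5.699 Ω
I_n = V_th/R_th = 1.113/5.699 = 0.1953 A, and R_n = R_th = 5.699 Ω

Final answer: I_n = 0.1953 A, R_n = 5.699 Ω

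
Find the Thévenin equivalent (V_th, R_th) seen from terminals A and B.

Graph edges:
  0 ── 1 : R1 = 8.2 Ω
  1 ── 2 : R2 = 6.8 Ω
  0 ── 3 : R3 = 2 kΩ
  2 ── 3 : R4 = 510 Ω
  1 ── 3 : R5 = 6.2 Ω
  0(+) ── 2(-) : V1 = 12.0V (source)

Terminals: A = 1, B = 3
Step 1 — V_th is the open-circuit voltage V_A - V_B (nothing connected across the terminals).
Nodal analysis, taking node 2 as the 0 V reference.
Source V1 fixes V_0 = 12 V.
KCL at each unknown node (sum of currents leaving = 0; resistances in Ω):
  Node 1: (V_1 - 12)/8.2 + (V_1 - 0)/6.8 + (V_1 - V_3)/6.2 = 0
  Node 3: (V_3 - 12)/2000 + (V_3 - 0)/510 + (V_3 - V_1)/6.2 = 0
Collecting terms (coefficients in siemens):
  0.4303·V_1 - 0.1613·V_3 = 1.463
  0.1638·V_3 - 0.1613·V_1 = 0.006
Determinant D = (0.4303)(0.1638) - (-0.1613)(-0.1613) = 0.04445
V_1 = [(1.463)(0.1638) - (-0.1613)(0.006)]/D = 5.413 V
V_3 = [(0.4303)(0.006) - (1.463)(-0.1613)]/D = 5.368 V
V_th = V_1 - V_3 = 5.413 - 5.368 = 0.04471 V
Step 2 — R_th: zero the source — replace V1 by a short circuit (node 2 merges into node 0) — and find the resistance seen between A (node 1) and B (node 3).
Reduce the network between node 1 (A) and node 3 (B) by series/parallel combination:
  Rp1 = R1 ‖ R2 (parallel, both between nodes 0 and 1) = 1/(1/8.2 + 1/6.8) = 3.717 Ω
  Rp2 = R3 ‖ R4 (parallel, both between nodes 0 and 3) = 1/(1/2000 + 1/510) = 406.4 Ω
  Rs1 = Rp1 + Rp2 (series, joined only at node 0) = 3.717 + 406.4 = 410.1 Ω
  Rp3 = R5 ‖ Rs1 (parallel, both between nodes 1 and 3) = 1/(1/6.2 + 1/410.1) = 6.108 Ω
R_th = 6.108 Ω

Final answer: V_th = 0.04471 V, R_th = 6.108 Ω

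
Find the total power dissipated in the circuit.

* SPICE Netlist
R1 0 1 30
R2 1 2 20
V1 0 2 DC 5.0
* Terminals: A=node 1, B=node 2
Nodal analysis, taking node 2 as the 0 V reference.
Source V1 fixes V_0 = 5 V.
KCL at each unknown node (sum of currents leaving = 0; resistances in Ω):
  Node 1: (V_1 - 5)/30 + (V_1 - 0)/20 = 0
Collecting terms: 0.08333 × V_1 = 0.1667  =>  V_1 = 2 V
Power in each resistor, P = (ΔV)²/R:
  P_R1 = (5 - 2)²/30 = 0.3 W
  P_R2 = (2 - 0)²/20 = 0.2 W
P_total = P_R1 + P_R2 = 0.5 W

Final answer: 0.5 W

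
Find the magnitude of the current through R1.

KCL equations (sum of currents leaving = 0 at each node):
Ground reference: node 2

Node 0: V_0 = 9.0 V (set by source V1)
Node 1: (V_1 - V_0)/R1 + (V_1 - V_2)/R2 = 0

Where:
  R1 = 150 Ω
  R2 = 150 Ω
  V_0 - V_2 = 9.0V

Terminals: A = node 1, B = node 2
Nodal analysis, taking node 2 as the 0 V reference.
Source V1 fixes V_0 = 9 V.
KCL at each unknown node (sum of currents leaving = 0; resistances in Ω):
  Node 1: (V_1 - 9)/150 + (V_1 - 0)/150 = 0
Collecting terms: 0.01333 × V_1 = 0.06  =>  V_1 = 4.5 V
I_R1 = (V_0 - V_1)/R1 = (9 - 4.5)/150 = 0.03 A
|I_R1| = 0.03 A

Final answer: |I_R1| = 0.03 A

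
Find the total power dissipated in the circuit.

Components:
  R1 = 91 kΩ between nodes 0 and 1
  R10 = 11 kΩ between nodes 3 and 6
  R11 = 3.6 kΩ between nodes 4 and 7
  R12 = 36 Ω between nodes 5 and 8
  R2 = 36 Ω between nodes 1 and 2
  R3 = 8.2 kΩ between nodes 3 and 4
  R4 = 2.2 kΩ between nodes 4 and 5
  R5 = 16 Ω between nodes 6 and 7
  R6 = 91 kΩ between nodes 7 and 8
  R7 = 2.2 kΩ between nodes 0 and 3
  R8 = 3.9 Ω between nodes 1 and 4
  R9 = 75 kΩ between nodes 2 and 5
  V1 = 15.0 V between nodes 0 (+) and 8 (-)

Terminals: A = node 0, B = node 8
Nodal analysis, taking node 8 as the 0 V reference.
Source V1 fixes V_0 = 15 V.
KCL at each unknown node (sum of currents leaving = 0; resistances in Ω):
  Node 1: (V_1 - 15)/91000 + (V_1 - V_2)/36 + (V_1 - V_4)/3.9 = 0
  Node 2: (V_2 - V_1)/36 + (V_2 - V_5)/75000 = 0
  Node 3: (V_3 - V_4)/8200 + (V_3 - 15)/2200 + (V_3 - V_6)/11000 = 0
  Node 4: (V_4 - V_3)/8200 + (V_4 - V_5)/2200 + (V_4 - V_1)/3.9 + (V_4 - V_7)/3600 = 0
  Node 5: (V_5 - V_4)/2200 + (V_5 - V_2)/75000 + (V_5 - 0)/36 = 0
  Node 6: (V_6 - V_7)/16 + (V_6 - V_3)/11000 = 0
  Node 7: (V_7 - V_6)/16 + (V_7 - 0)/91000 + (V_7 - V_4)/3600 = 0
Collecting terms (coefficients in siemens):
  0.2842·V_1 - 0.02778·V_2 - 0.2564·V_4 = 0.0001648
  0.02779·V_2 - 0.02778·V_1 - 0.00001333·V_5 = 0
  0.0006674·V_3 - 0.000122·V_4 - 0.00009091·V_6 = 0.006818
  0.2573·V_4 - 0.2564·V_1 - 0.000122·V_3 - 0.0004545·V_5 - 0.0002778·V_7 = 0
  0.02825·V_5 - 0.00001333·V_2 - 0.0004545·V_4 = 0
  0.06259·V_6 - 0.00009091·V_3 - 0.0625·V_7 = 0
  0.06279·V_7 - 0.0002778·V_4 - 0.0625·V_6 = 0
Solving these 7 simultaneous equations (Gaussian elimination) gives:
  V_1 = 3.518 V, V_2 = 3.516 V, V_3 = 11.59 V, V_4 = 3.517 V
  V_5 = 0.05826 V, V_6 = 5.355 V, V_7 = 5.346 V
Power in each resistor, P = (ΔV)²/R:
  P_R1 = (15 - 3.518)²/91000 = 0.001449 W
  P_R2 = (3.518 - 3.516)²/36 = 0.00000007651 W
  P_R3 = (11.59 - 3.517)²/8200 = 0.007944 W
  P_R4 = (3.517 - 0.05826)²/2200 = 0.005438 W
  P_R5 = (5.355 - 5.346)²/16 = 0.000005138 W
  P_R6 = (5.346 - 0)²/91000 = 0.000314 W
  P_R7 = (15 - 11.59)²/2200 = 0.005292 W
  P_R8 = (3.518 - 3.517)²/3.9 = 0.00000002501 W
  P_R9 = (3.516 - 0.05826)²/75000 = 0.0001594 W
  P_R10 = (11.59 - 5.355)²/11000 = 0.003532 W
  P_R11 = (3.517 - 5.346)²/3600 = 0.0009287 W
  P_R12 = (0.05826 - 0)²/36 = 0.00009429 W
P_total = P_R1 + P_R2 + P_R3 + P_R4 + P_R5 + P_R6 + P_R7 + P_R8 + P_R9 + P_R10 + P_R11 + P_R12 = 0.02516 W

Final answer: 0.02516 W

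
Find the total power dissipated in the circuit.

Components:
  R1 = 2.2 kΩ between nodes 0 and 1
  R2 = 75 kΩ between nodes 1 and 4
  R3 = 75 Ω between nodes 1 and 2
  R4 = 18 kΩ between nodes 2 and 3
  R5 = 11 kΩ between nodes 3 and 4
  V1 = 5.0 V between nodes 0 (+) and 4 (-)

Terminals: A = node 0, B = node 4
Nodal analysis, taking node 4 as the 0 V reference.
Source V1 fixes V_0 = 5 V.
KCL at each unknown node (sum of currents leaving = 0; resistances in Ω):
  Node 1: (V_1 - 5)/2200 + (V_1 - 0)/75000 + (V_1 - V_2)/75 = 0
  Node 2: (V_2 - V_1)/75 + (V_2 - V_3)/18000 = 0
  Node 3: (V_3 - V_2)/18000 + (V_3 - 0)/11000 = 0
Collecting terms (coefficients in siemens):
  0.0138·V_1 - 0.01333·V_2 = 0.002273
  0.01339·V_2 - 0.01333·V_1 - 0.00005556·V_3 = 0
  0.0001465·V_3 - 0.00005556·V_2 = 0
Solving these 3 simultaneous equations (Gaussian elimination) gives:
  V_1 = 4.525 V, V_2 = 4.513 V, V_3 = 1.712 V
Power in each resistor, P = (ΔV)²/R:
  P_R1 = (5 - 4.525)²/2200 = 0.0001026 W
  P_R2 = (4.525 - 0)²/75000 = 0.000273 W
  P_R3 = (4.525 - 4.513)²/75 = 0.000001817 W
  P_R4 = (4.513 - 1.712)²/18000 = 0.000436 W
  P_R5 = (1.712 - 0)²/11000 = 0.0002664 W
P_total = P_R1 + P_R2 + P_R3 + P_R4 + P_R5 = 0.00108 W

Final answer: 0.00108 W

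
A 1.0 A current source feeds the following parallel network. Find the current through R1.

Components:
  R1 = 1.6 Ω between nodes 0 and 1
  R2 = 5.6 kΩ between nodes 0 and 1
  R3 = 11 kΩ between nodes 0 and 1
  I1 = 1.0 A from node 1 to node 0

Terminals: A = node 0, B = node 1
All resistors sit directly between nodes 0 and 1, so they are in parallel and share one voltage V; the full source current 1 A splits among them.
1/R_par = 1/1.6 + 1/5600 + 1/11000 = 0.6253 S  =>  R_par = 1.599 Ω
V = I × R_par = 1 × 1.599 = 1.599 V
I_R1 = V/R1 = 1.599/1.6 = 0.9996 A

Final answer: 0.9996 A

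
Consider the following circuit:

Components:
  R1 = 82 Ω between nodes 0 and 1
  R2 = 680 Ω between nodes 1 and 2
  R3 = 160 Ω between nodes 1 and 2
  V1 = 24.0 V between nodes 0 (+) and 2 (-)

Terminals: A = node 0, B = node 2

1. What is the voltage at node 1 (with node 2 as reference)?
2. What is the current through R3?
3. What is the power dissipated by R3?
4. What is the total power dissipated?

Nodal analysis, taking node 2 as the 0 V reference.
Source V1 fixes V_0 = 24 V.
KCL at each unknown node (sum of currents leaving = 0; resistances in Ω):
  Node 1: (V_1 - 24)/82 + (V_1 - 0)/680 + (V_1 - 0)/160 = 0
Collecting terms: 0.01992 × V_1 = 0.2927  =>  V_1 = 14.7 V
Part 1:
  Read off the nodal solution: V_1 = 14.7 V
Part 2:
  I_R3 = (V_1 - V_2)/R3 = (14.7 - 0)/160 = 0.09185 A
  Magnitude: I_R3 = 0.09185 A
Part 3:
  I_R3 = (V_1 - V_2)/R3 = (14.7 - 0)/160 = 0.09185 A
  P_R3 = I_R3² × R3 = (0.09185)² × 160 = 1.35 W
Part 4:
  Power in each resistor, P = (ΔV)²/R:
    P_R1 = (24 - 14.7)²/82 = 1.056 W
    P_R2 = (14.7 - 0)²/680 = 0.3176 W
    P_R3 = (14.7 - 0)²/160 = 1.35 W
  P_total = P_R1 + P_R2 + P_R3 = 2.723 W

Final answers:
1. V_1 = 14.7 V
2. I_R3 = 0.09185 A
3. P_R3 = 1.35 W
4. P_total = 2.723 W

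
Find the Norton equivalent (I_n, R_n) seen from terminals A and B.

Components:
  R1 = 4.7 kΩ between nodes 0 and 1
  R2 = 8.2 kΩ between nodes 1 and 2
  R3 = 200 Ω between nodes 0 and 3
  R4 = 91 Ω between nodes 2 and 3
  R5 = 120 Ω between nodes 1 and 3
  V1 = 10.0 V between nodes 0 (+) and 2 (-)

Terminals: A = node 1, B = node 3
Find the Thévenin equivalent first; then I_n = V_th/R_th and R_n = R_th.
Step 1 — V_th is the open-circuit voltage V_A - V_B (nothing connected across the terminals).
Nodal analysis, taking node 2 as the 0 V reference.
Source V1 fixes V_0 = 10 V.
KCL at each unknown node (sum of currents leaving = 0; resistances in Ω):
  Node 1: (V_1 - 10)/4700 + (V_1 - 0)/8200 + (V_1 - V_3)/120 = 0
  Node 3: (V_3 - 10)/200 + (V_3 - 0)/91 + (V_3 - V_1)/120 = 0
Collecting terms (coefficients in siemens):
  0.008668·V_1 - 0.008333·V_3 = 0.002128
  0.02432·V_3 - 0.008333·V_1 = 0.05
Determinant D = (0.008668)(0.02432) - (-0.008333)(-0.008333) = 0.0001414
V_1 = [(0.002128)(0.02432) - (-0.008333)(0.05)]/D = 3.313 V
V_3 = [(0.008668)(0.05) - (0.002128)(-0.008333)]/D = 3.191 V
V_th = V_1 - V_3 = 3.313 - 3.191 = 0.1222 V
Step 2 — R_th: zero the source — replace V1 by a short circuit (node 2 merges into node 0) — and find the resistance seen between A (node 1) and B (node 3).
Reduce the network between node 1 (A) and node 3 (B) by series/parallel combination:
  Rp1 = R1 ‖ R2 (parallel, both between nodes 0 and 1) = 1/(1/4700 + 1/8200) = 2988 Ω
  Rp2 = R3 ‖ R4 (parallel, both between nodes 0 and 3) = 1/(1/200 + 1/91) = 62.54 Ω
  Rs1 = Rp1 + Rp2 (series, joined only at node 0) = 2988 + 62.54 = 3050 Ω
  Rp3 = R5 ‖ Rs1 (parallel, both between nodes 1 and 3) = 1/(1/120 + 1/3050) = 115.5 Ω
R_th = 115.5 Ω
I_n = V_th/R_th = 0.1222/115.5 = 0.001059 A, and R_n = R_th = 115.5 Ω

Final answer: I_n = 0.001059 A, R_n = 115.5 Ω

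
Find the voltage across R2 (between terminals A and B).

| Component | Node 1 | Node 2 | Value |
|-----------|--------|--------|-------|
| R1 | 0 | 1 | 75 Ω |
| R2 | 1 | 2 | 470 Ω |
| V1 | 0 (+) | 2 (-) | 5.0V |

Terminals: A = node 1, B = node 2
R1 and R2 are in series across V1 (node 0 → node 1 → node 2), and the output A–B is taken across R2, so this is a voltage divider.
Series current: I = V1/(R1 + R2) = 5/(75 + 470) = 5/545 = 0.009174 A
V_R2 = I × R2 = V1 × R2/(R1 + R2) = 5 × 470/545 = 4.312 V

Final answer: 4.312 V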